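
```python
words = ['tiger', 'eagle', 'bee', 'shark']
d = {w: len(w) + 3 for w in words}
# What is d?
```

{'tiger': 8, 'eagle': 8, 'bee': 6, 'shark': 8}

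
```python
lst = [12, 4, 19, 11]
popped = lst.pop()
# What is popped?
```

11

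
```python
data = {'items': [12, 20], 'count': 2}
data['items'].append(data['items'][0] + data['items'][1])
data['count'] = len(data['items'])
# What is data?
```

After line 1: data = {'items': [12, 20], 'count': 2}
After line 2 (append 12 + 20 = 32): data = {'items': [12, 20, 32], 'count': 2}
After line 3 (count = len(items) = 3): data = {'items': [12, 20, 32], 'count': 3}

{'items': [12, 20, 32], 'count': 3}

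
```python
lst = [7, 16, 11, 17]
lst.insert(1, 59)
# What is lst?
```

[7, 59, 16, 11, 17]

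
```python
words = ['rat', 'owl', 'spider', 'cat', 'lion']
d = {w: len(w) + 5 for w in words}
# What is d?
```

{'rat': 8, 'owl': 8, 'spider': 11, 'cat': 8, 'lion': 9}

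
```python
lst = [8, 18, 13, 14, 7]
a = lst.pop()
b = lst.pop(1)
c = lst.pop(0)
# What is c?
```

After line 1: lst = [8, 18, 13, 14, 7]
After line 2 (pop() -> a = 7): lst = [8, 18, 13, 14]
After line 3 (pop(1) -> b = 18): lst = [8, 13, 14]
After line 4 (pop(0) -> c = 8): lst = [13, 14]

8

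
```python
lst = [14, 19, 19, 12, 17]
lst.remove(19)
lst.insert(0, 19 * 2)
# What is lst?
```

After line 1: lst = [14, 19, 19, 12, 17]
After line 2 (remove first 19): lst = [14, 19, 12, 17]
After line 3 (insert 38 at index 0): lst = [38, 14, 19, 12, 17]

[38, 14, 19, 12, 17]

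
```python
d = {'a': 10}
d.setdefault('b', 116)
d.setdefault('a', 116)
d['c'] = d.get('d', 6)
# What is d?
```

After line 1: d = {'a': 10}
After line 2 (setdefault adds 'b'=116): d = {'a': 10, 'b': 116}
After line 3 (setdefault 'a' no-op, already exists): d = {'a': 10, 'b': 116}
After line 4 (get('d', 6) returns default since 'd' not in d): d = {'a': 10, 'b': 116, 'c': 6}

{'a': 10, 'b': 116, 'c': 6}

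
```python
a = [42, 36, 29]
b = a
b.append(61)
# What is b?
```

After line 1: a = [42, 36, 29]
After line 2 (b = a is an alias, same object): a = [42, 36, 29], b = [42, 36, 29]
After line 3 (b.append mutates the shared list): a = [42, 36, 29, 61], b = [42, 36, 29, 61]

[42, 36, 29, 61]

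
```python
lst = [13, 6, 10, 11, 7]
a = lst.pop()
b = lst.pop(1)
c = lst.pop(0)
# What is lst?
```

After line 1: lst = [13, 6, 10, 11, 7]
After line 2 (pop() -> a = 7): lst = [13, 6, 10, 11]
After line 3 (pop(1) -> b = 6): lst = [13, 10, 11]
After line 4 (pop(0) -> c = 13): lst = [10, 11]

[10, 11]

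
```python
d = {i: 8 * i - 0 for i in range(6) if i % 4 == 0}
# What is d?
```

{0: 0, 4: 32}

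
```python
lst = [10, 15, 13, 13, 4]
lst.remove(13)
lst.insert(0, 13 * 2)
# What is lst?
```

After line 1: lst = [10, 15, 13, 13, 4]
After line 2 (remove first 13): lst = [10, 15, 13, 4]
After line 3 (insert 26 at index 0): lst = [26, 10, 15, 13, 4]

[26, 10, 15, 13, 4]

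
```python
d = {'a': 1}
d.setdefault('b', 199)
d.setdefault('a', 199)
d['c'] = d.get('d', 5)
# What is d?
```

After line 1: d = {'a': 1}
After line 2 (setdefault adds 'b'=199): d = {'a': 1, 'b': 199}
After line 3 (setdefault 'a' no-op, already exists): d = {'a': 1, 'b': 199}
After line 4 (get('d', 5) returns default since 'd' not in d): d = {'a': 1, 'b': 199, 'c': 5}

{'a': 1, 'b': 199, 'c': 5}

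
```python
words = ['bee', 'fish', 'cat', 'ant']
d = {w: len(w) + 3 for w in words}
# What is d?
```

{'bee': 6, 'fish': 7, 'cat': 6, 'ant': 6}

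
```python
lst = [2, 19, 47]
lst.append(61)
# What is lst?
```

[2, 19, 47, 61]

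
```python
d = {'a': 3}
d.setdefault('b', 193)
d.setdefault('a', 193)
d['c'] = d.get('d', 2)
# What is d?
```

After line 1: d = {'a': 3}
After line 2 (setdefault adds 'b'=193): d = {'a': 3, 'b': 193}
After line 3 (setdefault 'a' no-op, already exists): d = {'a': 3, 'b': 193}
After line 4 (get('d', 2) returns default since 'd' not in d): d = {'a': 3, 'b': 193, 'c': 2}

{'a': 3, 'b': 193, 'c': 2}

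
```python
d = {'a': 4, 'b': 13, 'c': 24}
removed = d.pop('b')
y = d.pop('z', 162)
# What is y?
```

After line 1: d = {'a': 4, 'b': 13, 'c': 24}
After line 2 (pop 'b' returns 13): d = {'a': 4, 'c': 24}, removed = 13
After line 3 (pop 'z' missing, returns default 162): d = {'a': 4, 'c': 24}, y = 162

162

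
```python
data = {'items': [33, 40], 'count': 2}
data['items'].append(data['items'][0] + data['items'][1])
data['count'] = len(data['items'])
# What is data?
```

After line 1: data = {'items': [33, 40], 'count': 2}
After line 2 (append 33 + 40 = 73): data = {'items': [33, 40, 73], 'count': 2}
After line 3 (count = len(items) = 3): data = {'items': [33, 40, 73], 'count': 3}

{'items': [33, 40, 73], 'count': 3}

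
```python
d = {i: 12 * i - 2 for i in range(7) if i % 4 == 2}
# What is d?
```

{2: 22, 6: 70}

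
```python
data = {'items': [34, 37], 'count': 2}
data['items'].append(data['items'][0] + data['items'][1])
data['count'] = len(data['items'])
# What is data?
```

After line 1: data = {'items': [34, 37], 'count': 2}
After line 2 (append 34 + 37 = 71): data = {'items': [34, 37, 71], 'count': 2}
After line 3 (count = len(items) = 3): data = {'items': [34, 37, 71], 'count': 3}

{'items': [34, 37, 71], 'count': 3}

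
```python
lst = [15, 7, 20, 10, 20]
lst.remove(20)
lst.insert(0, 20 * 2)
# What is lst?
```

After line 1: lst = [15, 7, 20, 10, 20]
After line 2 (remove first 20): lst = [15, 7, 10, 20]
After line 3 (insert 40 at index 0): lst = [40, 15, 7, 10, 20]

[40, 15, 7, 10, 20]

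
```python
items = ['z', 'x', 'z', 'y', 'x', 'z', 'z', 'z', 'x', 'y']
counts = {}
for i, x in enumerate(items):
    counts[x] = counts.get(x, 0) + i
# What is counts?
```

Initial: counts = {}, items = ['z', 'x', 'z', 'y', 'x', 'z', 'z', 'z', 'x', 'y']
i=0, x='z': counts = {'z': 0}
i=1, x='x': counts = {'z': 0, 'x': 1}
i=2, x='z': counts = {'z': 2, 'x': 1}
i=3, x='y': counts = {'z': 2, 'x': 1, 'y': 3}
i=4, x='x': counts = {'z': 2, 'x': 5, 'y': 3}
i=5, x='z': counts = {'z': 7, 'x': 5, 'y': 3}
i=6, x='z': counts = {'z': 13, 'x': 5, 'y': 3}
i=7, x='z': counts = {'z': 20, 'x': 5, 'y': 3}
i=8, x='x': counts = {'z': 20, 'x': 13, 'y': 3}
i=9, x='y': counts = {'z': 20, 'x': 13, 'y': 12}

{'z': 20, 'x': 13, 'y': 12}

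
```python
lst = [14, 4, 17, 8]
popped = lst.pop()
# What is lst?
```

[14, 4, 17]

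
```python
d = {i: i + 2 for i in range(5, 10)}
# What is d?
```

{5: 7, 6: 8, 7: 9, 8: 10, 9: 11}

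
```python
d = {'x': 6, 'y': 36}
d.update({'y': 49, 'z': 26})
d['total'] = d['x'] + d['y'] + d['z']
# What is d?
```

After line 1: d = {'x': 6, 'y': 36}
After line 2 (y overwritten, z added): d = {'x': 6, 'y': 49, 'z': 26}
After line 3 (total = 6 + 49 + 26 = 81): d = {'x': 6, 'y': 49, 'z': 26, 'total': 81}

{'x': 6, 'y': 49, 'z': 26, 'total': 81}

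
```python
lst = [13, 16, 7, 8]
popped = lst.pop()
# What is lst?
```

[13, 16, 7]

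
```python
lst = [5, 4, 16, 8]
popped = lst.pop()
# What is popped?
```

8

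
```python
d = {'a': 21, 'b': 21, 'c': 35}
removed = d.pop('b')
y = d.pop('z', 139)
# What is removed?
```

After line 1: d = {'a': 21, 'b': 21, 'c': 35}
After line 2 (pop 'b' returns 21): d = {'a': 21, 'c': 35}, removed = 21
After line 3 (pop 'z' missing, returns default 139): d = {'a': 21, 'c': 35}, y = 139

21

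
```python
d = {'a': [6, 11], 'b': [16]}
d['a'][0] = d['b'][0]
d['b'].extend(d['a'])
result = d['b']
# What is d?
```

After line 1: d = {'a': [6, 11], 'b': [16]}
After line 2 (a[0] = b[0] = 16): d = {'a': [16, 11], 'b': [16]}
After line 3 (b.extend(a) appends [16, 11]): d = {'a': [16, 11], 'b': [16, 16, 11]}
After line 4: result = d['b'] = [16, 16, 11]

{'a': [16, 11], 'b': [16, 16, 11]}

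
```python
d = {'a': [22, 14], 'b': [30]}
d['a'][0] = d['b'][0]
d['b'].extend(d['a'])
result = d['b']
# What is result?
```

After line 1: d = {'a': [22, 14], 'b': [30]}
After line 2 (a[0] = b[0] = 30): d = {'a': [30, 14], 'b': [30]}
After line 3 (b.extend(a) appends [30, 14]): d = {'a': [30, 14], 'b': [30, 30, 14]}
After line 4: result = d['b'] = [30, 30, 14]

[30, 30, 14]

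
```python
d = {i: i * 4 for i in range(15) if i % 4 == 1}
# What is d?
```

{1: 4, 5: 20, 9: 36, 13: 52}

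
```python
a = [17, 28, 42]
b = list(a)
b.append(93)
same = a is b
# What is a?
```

After line 1: a = [17, 28, 42]
After line 2 (b = list(a) is a shallow copy, new object): a = [17, 28, 42], b = [17, 28, 42]
After line 3 (append only mutates b): a = [17, 28, 42], b = [17, 28, 42, 93]
After line 4 (same = a is b; different objects -> False): same = False

[17, 28, 42]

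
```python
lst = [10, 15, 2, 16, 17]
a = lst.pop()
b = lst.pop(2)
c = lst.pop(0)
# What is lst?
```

After line 1: lst = [10, 15, 2, 16, 17]
After line 2 (pop() -> a = 17): lst = [10, 15, 2, 16]
After line 3 (pop(2) -> b = 2): lst = [10, 15, 16]
After line 4 (pop(0) -> c = 10): lst = [15, 16]

[15, 16]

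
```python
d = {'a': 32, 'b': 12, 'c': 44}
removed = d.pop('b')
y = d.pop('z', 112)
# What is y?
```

After line 1: d = {'a': 32, 'b': 12, 'c': 44}
After line 2 (pop 'b' returns 12): d = {'a': 32, 'c': 44}, removed = 12
After line 3 (pop 'z' missing, returns default 112): d = {'a': 32, 'c': 44}, y = 112

112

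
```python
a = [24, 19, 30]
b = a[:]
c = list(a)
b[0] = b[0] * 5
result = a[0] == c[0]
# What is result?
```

After line 1: a = [24, 19, 30]
After line 2 (b = a[:], copy): a = [24, 19, 30], b = [24, 19, 30]
After line 3 (c = list(a) is a copy, new object): c = [24, 19, 30]
After line 4 (b[0] = 24 * 5 = 120; only b mutates (copy)): a = [24, 19, 30], b = [120, 19, 30], c = [24, 19, 30]
After line 5 (a[0] = 24, c[0] = 24; result = True)

True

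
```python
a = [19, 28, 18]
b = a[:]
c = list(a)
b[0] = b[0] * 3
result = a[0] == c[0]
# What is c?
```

After line 1: a = [19, 28, 18]
After line 2 (b = a[:], copy): a = [19, 28, 18], b = [19, 28, 18]
After line 3 (c = list(a) is a copy, new object): c = [19, 28, 18]
After line 4 (b[0] = 19 * 3 = 57; only b mutates (copy)): a = [19, 28, 18], b = [57, 28, 18], c = [19, 28, 18]
After line 5 (a[0] = 19, c[0] = 19; result = True)

[19, 28, 18]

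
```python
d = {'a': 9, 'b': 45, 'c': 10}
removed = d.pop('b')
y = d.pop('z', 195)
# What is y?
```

After line 1: d = {'a': 9, 'b': 45, 'c': 10}
After line 2 (pop 'b' returns 45): d = {'a': 9, 'c': 10}, removed = 45
After line 3 (pop 'z' missing, returns default 195): d = {'a': 9, 'c': 10}, y = 195

195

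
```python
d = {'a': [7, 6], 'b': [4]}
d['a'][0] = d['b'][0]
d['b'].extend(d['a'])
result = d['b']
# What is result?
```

After line 1: d = {'a': [7, 6], 'b': [4]}
After line 2 (a[0] = b[0] = 4): d = {'a': [4, 6], 'b': [4]}
After line 3 (b.extend(a) appends [4, 6]): d = {'a': [4, 6], 'b': [4, 4, 6]}
After line 4: result = d['b'] = [4, 4, 6]

[4, 4, 6]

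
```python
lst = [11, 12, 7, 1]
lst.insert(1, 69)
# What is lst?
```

[11, 69, 12, 7, 1]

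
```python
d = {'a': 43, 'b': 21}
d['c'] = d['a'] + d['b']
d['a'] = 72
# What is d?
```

After line 1: d = {'a': 43, 'b': 21}
After line 2 (d['c'] = 43 + 21): d = {'a': 43, 'b': 21, 'c': 64}
After line 3: d = {'a': 72, 'b': 21, 'c': 64}

{'a': 72, 'b': 21, 'c': 64}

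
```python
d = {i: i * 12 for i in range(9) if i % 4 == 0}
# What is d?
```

{0: 0, 4: 48, 8: 96}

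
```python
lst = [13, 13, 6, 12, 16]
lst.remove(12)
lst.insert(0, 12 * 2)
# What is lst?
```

After line 1: lst = [13, 13, 6, 12, 16]
After line 2 (remove first 12): lst = [13, 13, 6, 16]
After line 3 (insert 24 at index 0): lst = [24, 13, 13, 6, 16]

[24, 13, 13, 6, 16]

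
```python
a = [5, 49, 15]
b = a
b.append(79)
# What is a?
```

After line 1: a = [5, 49, 15]
After line 2 (b = a is an alias, same object): a = [5, 49, 15], b = [5, 49, 15]
After line 3 (b.append mutates the shared list): a = [5, 49, 15, 79], b = [5, 49, 15, 79]

[5, 49, 15, 79]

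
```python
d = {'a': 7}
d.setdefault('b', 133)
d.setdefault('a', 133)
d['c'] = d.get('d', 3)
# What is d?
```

After line 1: d = {'a': 7}
After line 2 (setdefault adds 'b'=133): d = {'a': 7, 'b': 133}
After line 3 (setdefault 'a' no-op, already exists): d = {'a': 7, 'b': 133}
After line 4 (get('d', 3) returns default since 'd' not in d): d = {'a': 7, 'b': 133, 'c': 3}

{'a': 7, 'b': 133, 'c': 3}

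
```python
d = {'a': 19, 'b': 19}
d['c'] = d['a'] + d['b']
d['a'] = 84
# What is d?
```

After line 1: d = {'a': 19, 'b': 19}
After line 2 (d['c'] = 19 + 19): d = {'a': 19, 'b': 19, 'c': 38}
After line 3: d = {'a': 84, 'b': 19, 'c': 38}

{'a': 84, 'b': 19, 'c': 38}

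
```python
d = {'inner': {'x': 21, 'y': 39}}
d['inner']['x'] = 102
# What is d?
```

After line 1: d = {'inner': {'x': 21, 'y': 39}}
After line 2 (inner x overwritten): d = {'inner': {'x': 102, 'y': 39}}

{'inner': {'x': 102, 'y': 39}}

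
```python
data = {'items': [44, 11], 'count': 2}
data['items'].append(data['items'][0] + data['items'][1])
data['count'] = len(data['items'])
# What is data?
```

After line 1: data = {'items': [44, 11], 'count': 2}
After line 2 (append 44 + 11 = 55): data = {'items': [44, 11, 55], 'count': 2}
After line 3 (count = len(items) = 3): data = {'items': [44, 11, 55], 'count': 3}

{'items': [44, 11, 55], 'count': 3}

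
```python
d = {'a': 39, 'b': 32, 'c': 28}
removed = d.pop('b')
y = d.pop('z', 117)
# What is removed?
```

After line 1: d = {'a': 39, 'b': 32, 'c': 28}
After line 2 (pop 'b' returns 32): d = {'a': 39, 'c': 28}, removed = 32
After line 3 (pop 'z' missing, returns default 117): d = {'a': 39, 'c': 28}, y = 117

32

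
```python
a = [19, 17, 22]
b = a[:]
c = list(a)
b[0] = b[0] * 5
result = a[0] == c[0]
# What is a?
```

After line 1: a = [19, 17, 22]
After line 2 (b = a[:], copy): a = [19, 17, 22], b = [19, 17, 22]
After line 3 (c = list(a) is a copy, new object): c = [19, 17, 22]
After line 4 (b[0] = 19 * 5 = 95; only b mutates (copy)): a = [19, 17, 22], b = [95, 17, 22], c = [19, 17, 22]
After line 5 (a[0] = 19, c[0] = 19; result = True)

[19, 17, 22]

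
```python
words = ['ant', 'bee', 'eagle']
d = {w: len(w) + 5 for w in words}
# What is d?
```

{'ant': 8, 'bee': 8, 'eagle': 10}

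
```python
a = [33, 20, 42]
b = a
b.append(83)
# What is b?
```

After line 1: a = [33, 20, 42]
After line 2 (b = a is an alias, same object): a = [33, 20, 42], b = [33, 20, 42]
After line 3 (b.append mutates the shared list): a = [33, 20, 42, 83], b = [33, 20, 42, 83]

[33, 20, 42, 83]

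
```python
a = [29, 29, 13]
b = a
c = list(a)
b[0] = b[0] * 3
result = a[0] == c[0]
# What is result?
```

After line 1: a = [29, 29, 13]
After line 2 (b = a, alias): a = [29, 29, 13], b = [29, 29, 13]
After line 3 (c = list(a) is a copy, new object): c = [29, 29, 13]
After line 4 (b[0] = 29 * 3 = 87; mutates shared a/b): a = b = [87, 29, 13], c = [29, 29, 13]
After line 5 (a[0] = 87, c[0] = 29; result = False)

False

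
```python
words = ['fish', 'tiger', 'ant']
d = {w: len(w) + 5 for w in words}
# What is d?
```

{'fish': 9, 'tiger': 10, 'ant': 8}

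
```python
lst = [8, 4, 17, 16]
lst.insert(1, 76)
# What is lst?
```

[8, 76, 4, 17, 16]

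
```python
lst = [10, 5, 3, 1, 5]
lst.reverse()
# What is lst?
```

[5, 1, 3, 5, 10]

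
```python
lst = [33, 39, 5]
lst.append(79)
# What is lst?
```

[33, 39, 5, 79]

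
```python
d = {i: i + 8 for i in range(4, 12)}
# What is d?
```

{4: 12, 5: 13, 6: 14, 7: 15, 8: 16, 9: 17, 10: 18, 11: 19}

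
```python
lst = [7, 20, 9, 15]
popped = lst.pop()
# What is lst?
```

[7, 20, 9]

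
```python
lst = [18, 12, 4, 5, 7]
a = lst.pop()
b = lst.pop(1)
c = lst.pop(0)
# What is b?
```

After line 1: lst = [18, 12, 4, 5, 7]
After line 2 (pop() -> a = 7): lst = [18, 12, 4, 5]
After line 3 (pop(1) -> b = 12): lst = [18, 4, 5]
After line 4 (pop(0) -> c = 18): lst = [4, 5]

12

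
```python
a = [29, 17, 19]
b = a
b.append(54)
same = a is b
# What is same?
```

After line 1: a = [29, 17, 19]
After line 2 (b = a is an alias, same object): a = [29, 17, 19], b = [29, 17, 19]
After line 3 (b.append mutates the shared list): a = [29, 17, 19, 54], b = [29, 17, 19, 54]
After line 4 (same = a is b; same object -> True): same = True

True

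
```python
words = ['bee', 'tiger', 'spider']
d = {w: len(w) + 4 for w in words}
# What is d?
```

{'bee': 7, 'tiger': 9, 'spider': 10}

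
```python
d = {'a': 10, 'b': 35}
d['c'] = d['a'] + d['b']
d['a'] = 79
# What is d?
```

After line 1: d = {'a': 10, 'b': 35}
After line 2 (d['c'] = 10 + 35): d = {'a': 10, 'b': 35, 'c': 45}
After line 3: d = {'a': 79, 'b': 35, 'c': 45}

{'a': 79, 'b': 35, 'c': 45}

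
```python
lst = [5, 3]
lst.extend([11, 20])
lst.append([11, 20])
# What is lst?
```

After line 1: lst = [5, 3]
After line 2 (extend unpacks [11, 20]): lst = [5, 3, 11, 20]
After line 3 (append adds [11, 20] as single element): lst = [5, 3, 11, 20, [11, 20]]

[5, 3, 11, 20, [11, 20]]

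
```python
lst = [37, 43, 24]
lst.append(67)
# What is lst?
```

[37, 43, 24, 67]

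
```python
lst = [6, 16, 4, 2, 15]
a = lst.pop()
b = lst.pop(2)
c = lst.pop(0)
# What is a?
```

After line 1: lst = [6, 16, 4, 2, 15]
After line 2 (pop() -> a = 15): lst = [6, 16, 4, 2]
After line 3 (pop(2) -> b = 4): lst = [6, 16, 2]
After line 4 (pop(0) -> c = 6): lst = [16, 2]

15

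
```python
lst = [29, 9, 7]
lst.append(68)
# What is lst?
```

[29, 9, 7, 68]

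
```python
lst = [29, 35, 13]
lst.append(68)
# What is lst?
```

[29, 35, 13, 68]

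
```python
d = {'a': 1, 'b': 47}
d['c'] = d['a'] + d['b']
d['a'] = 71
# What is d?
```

After line 1: d = {'a': 1, 'b': 47}
After line 2 (d['c'] = 1 + 47): d = {'a': 1, 'b': 47, 'c': 48}
After line 3: d = {'a': 71, 'b': 47, 'c': 48}

{'a': 71, 'b': 47, 'c': 48}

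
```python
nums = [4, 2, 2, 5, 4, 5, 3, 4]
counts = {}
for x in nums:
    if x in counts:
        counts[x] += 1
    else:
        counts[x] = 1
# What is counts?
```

Initial: counts = {}, nums = [4, 2, 2, 5, 4, 5, 3, 4]
See 4: counts = {4: 1}
See 2: counts = {4: 1, 2: 1}
See 2: counts = {4: 1, 2: 2}
See 5: counts = {4: 1, 2: 2, 5: 1}
See 4: counts = {4: 2, 2: 2, 5: 1}
See 5: counts = {4: 2, 2: 2, 5: 2}
See 3: counts = {4: 2, 2: 2, 5: 2, 3: 1}
See 4: counts = {4: 3, 2: 2, 5: 2, 3: 1}

{4: 3, 2: 2, 5: 2, 3: 1}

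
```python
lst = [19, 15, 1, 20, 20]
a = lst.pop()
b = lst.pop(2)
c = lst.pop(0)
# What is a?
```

After line 1: lst = [19, 15, 1, 20, 20]
After line 2 (pop() -> a = 20): lst = [19, 15, 1, 20]
After line 3 (pop(2) -> b = 1): lst = [19, 15, 20]
After line 4 (pop(0) -> c = 19): lst = [15, 20]

20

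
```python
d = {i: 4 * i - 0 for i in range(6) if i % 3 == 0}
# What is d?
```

{0: 0, 3: 12}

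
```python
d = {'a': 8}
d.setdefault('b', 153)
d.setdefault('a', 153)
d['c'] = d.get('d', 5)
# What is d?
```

After line 1: d = {'a': 8}
After line 2 (setdefault adds 'b'=153): d = {'a': 8, 'b': 153}
After line 3 (setdefault 'a' no-op, already exists): d = {'a': 8, 'b': 153}
After line 4 (get('d', 5) returns default since 'd' not in d): d = {'a': 8, 'b': 153, 'c': 5}

{'a': 8, 'b': 153, 'c': 5}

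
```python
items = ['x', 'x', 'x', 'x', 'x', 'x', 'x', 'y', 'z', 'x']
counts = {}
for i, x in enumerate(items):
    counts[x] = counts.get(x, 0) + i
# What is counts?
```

Initial: counts = {}, items = ['x', 'x', 'x', 'x', 'x', 'x', 'x', 'y', 'z', 'x']
i=0, x='x': counts = {'x': 0}
i=1, x='x': counts = {'x': 1}
i=2, x='x': counts = {'x': 3}
i=3, x='x': counts = {'x': 6}
i=4, x='x': counts = {'x': 10}
i=5, x='x': counts = {'x': 15}
i=6, x='x': counts = {'x': 21}
i=7, x='y': counts = {'x': 21, 'y': 7}
i=8, x='z': counts = {'x': 21, 'y': 7, 'z': 8}
i=9, x='x': counts = {'x': 30, 'y': 7, 'z': 8}

{'x': 30, 'y': 7, 'z': 8}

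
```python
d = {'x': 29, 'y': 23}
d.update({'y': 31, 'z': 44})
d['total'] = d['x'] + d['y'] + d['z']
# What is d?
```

After line 1: d = {'x': 29, 'y': 23}
After line 2 (y overwritten, z added): d = {'x': 29, 'y': 31, 'z': 44}
After line 3 (total = 29 + 31 + 44 = 104): d = {'x': 29, 'y': 31, 'z': 44, 'total': 104}

{'x': 29, 'y': 31, 'z': 44, 'total': 104}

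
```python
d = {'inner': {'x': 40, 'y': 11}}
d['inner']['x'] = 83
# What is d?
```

After line 1: d = {'inner': {'x': 40, 'y': 11}}
After line 2 (inner x overwritten): d = {'inner': {'x': 83, 'y': 11}}

{'inner': {'x': 83, 'y': 11}}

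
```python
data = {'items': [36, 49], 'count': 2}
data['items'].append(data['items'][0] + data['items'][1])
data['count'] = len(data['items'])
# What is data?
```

After line 1: data = {'items': [36, 49], 'count': 2}
After line 2 (append 36 + 49 = 85): data = {'items': [36, 49, 85], 'count': 2}
After line 3 (count = len(items) = 3): data = {'items': [36, 49, 85], 'count': 3}

{'items': [36, 49, 85], 'count': 3}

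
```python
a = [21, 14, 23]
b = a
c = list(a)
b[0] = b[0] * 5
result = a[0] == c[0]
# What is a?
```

After line 1: a = [21, 14, 23]
After line 2 (b = a, alias): a = [21, 14, 23], b = [21, 14, 23]
After line 3 (c = list(a) is a copy, new object): c = [21, 14, 23]
After line 4 (b[0] = 21 * 5 = 105; mutates shared a/b): a = b = [105, 14, 23], c = [21, 14, 23]
After line 5 (a[0] = 105, c[0] = 21; result = False)

[105, 14, 23]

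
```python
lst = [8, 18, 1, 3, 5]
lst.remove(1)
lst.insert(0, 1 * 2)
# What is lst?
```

After line 1: lst = [8, 18, 1, 3, 5]
After line 2 (remove first 1): lst = [8, 18, 3, 5]
After line 3 (insert 2 at index 0): lst = [2, 8, 18, 3, 5]

[2, 8, 18, 3, 5]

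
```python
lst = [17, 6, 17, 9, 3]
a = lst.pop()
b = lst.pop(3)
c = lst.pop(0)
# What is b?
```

After line 1: lst = [17, 6, 17, 9, 3]
After line 2 (pop() -> a = 3): lst = [17, 6, 17, 9]
After line 3 (pop(3) -> b = 9): lst = [17, 6, 17]
After line 4 (pop(0) -> c = 17): lst = [6, 17]

9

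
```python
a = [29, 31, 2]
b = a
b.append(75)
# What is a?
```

After line 1: a = [29, 31, 2]
After line 2 (b = a is an alias, same object): a = [29, 31, 2], b = [29, 31, 2]
After line 3 (b.append mutates the shared list): a = [29, 31, 2, 75], b = [29, 31, 2, 75]

[29, 31, 2, 75]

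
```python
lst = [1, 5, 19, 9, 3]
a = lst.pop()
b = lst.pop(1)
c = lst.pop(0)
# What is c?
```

After line 1: lst = [1, 5, 19, 9, 3]
After line 2 (pop() -> a = 3): lst = [1, 5, 19, 9]
After line 3 (pop(1) -> b = 5): lst = [1, 19, 9]
After line 4 (pop(0) -> c = 1): lst = [19, 9]

1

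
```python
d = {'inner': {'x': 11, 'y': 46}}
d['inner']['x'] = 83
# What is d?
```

After line 1: d = {'inner': {'x': 11, 'y': 46}}
After line 2 (inner x overwritten): d = {'inner': {'x': 83, 'y': 46}}

{'inner': {'x': 83, 'y': 46}}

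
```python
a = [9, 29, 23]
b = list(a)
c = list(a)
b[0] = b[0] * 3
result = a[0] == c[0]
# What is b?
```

After line 1: a = [9, 29, 23]
After line 2 (b = list(a), copy): a = [9, 29, 23], b = [9, 29, 23]
After line 3 (c = list(a) is a copy, new object): c = [9, 29, 23]
After line 4 (b[0] = 9 * 3 = 27; only b mutates (copy)): a = [9, 29, 23], b = [27, 29, 23], c = [9, 29, 23]
After line 5 (a[0] = 9, c[0] = 9; result = True)

[27, 29, 23]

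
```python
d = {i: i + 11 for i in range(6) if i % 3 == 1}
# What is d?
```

{1: 12, 4: 15}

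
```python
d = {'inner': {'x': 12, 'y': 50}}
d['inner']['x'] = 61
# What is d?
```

After line 1: d = {'inner': {'x': 12, 'y': 50}}
After line 2 (inner x overwritten): d = {'inner': {'x': 61, 'y': 50}}

{'inner': {'x': 61, 'y': 50}}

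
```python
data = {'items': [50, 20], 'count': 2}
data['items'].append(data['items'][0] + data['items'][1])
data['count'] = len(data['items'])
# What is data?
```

After line 1: data = {'items': [50, 20], 'count': 2}
After line 2 (append 50 + 20 = 70): data = {'items': [50, 20, 70], 'count': 2}
After line 3 (count = len(items) = 3): data = {'items': [50, 20, 70], 'count': 3}

{'items': [50, 20, 70], 'count': 3}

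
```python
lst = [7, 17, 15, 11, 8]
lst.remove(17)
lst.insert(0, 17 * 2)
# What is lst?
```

After line 1: lst = [7, 17, 15, 11, 8]
After line 2 (remove first 17): lst = [7, 15, 11, 8]
After line 3 (insert 34 at index 0): lst = [34, 7, 15, 11, 8]

[34, 7, 15, 11, 8]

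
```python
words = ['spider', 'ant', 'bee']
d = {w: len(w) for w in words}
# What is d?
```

{'spider': 6, 'ant': 3, 'bee': 3}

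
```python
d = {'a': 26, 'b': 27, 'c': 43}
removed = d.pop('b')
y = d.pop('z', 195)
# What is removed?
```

After line 1: d = {'a': 26, 'b': 27, 'c': 43}
After line 2 (pop 'b' returns 27): d = {'a': 26, 'c': 43}, removed = 27
After line 3 (pop 'z' missing, returns default 195): d = {'a': 26, 'c': 43}, y = 195

27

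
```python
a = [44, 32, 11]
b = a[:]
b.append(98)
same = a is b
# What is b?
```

After line 1: a = [44, 32, 11]
After line 2 (b = a[:] is a shallow copy, new object): a = [44, 32, 11], b = [44, 32, 11]
After line 3 (append only mutates b): a = [44, 32, 11], b = [44, 32, 11, 98]
After line 4 (same = a is b; different objects -> False): same = False

[44, 32, 11, 98]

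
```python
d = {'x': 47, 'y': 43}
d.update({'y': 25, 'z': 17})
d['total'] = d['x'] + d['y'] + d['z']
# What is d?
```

After line 1: d = {'x': 47, 'y': 43}
After line 2 (y overwritten, z added): d = {'x': 47, 'y': 25, 'z': 17}
After line 3 (total = 47 + 25 + 17 = 89): d = {'x': 47, 'y': 25, 'z': 17, 'total': 89}

{'x': 47, 'y': 25, 'z': 17, 'total': 89}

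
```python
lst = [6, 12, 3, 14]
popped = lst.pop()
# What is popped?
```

14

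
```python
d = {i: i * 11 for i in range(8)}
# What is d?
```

{0: 0, 1: 11, 2: 22, 3: 33, 4: 44, 5: 55, 6: 66, 7: 77}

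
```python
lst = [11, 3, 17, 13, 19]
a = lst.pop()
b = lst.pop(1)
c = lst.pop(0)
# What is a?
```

After line 1: lst = [11, 3, 17, 13, 19]
After line 2 (pop() -> a = 19): lst = [11, 3, 17, 13]
After line 3 (pop(1) -> b = 3): lst = [11, 17, 13]
After line 4 (pop(0) -> c = 11): lst = [17, 13]

19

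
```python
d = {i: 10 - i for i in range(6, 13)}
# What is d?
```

{6: 4, 7: 3, 8: 2, 9: 1, 10: 0, 11: -1, 12: -2}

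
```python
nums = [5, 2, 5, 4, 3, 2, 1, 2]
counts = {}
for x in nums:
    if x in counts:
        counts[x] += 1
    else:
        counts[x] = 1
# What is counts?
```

Initial: counts = {}, nums = [5, 2, 5, 4, 3, 2, 1, 2]
See 5: counts = {5: 1}
See 2: counts = {5: 1, 2: 1}
See 5: counts = {5: 2, 2: 1}
See 4: counts = {5: 2, 2: 1, 4: 1}
See 3: counts = {5: 2, 2: 1, 4: 1, 3: 1}
See 2: counts = {5: 2, 2: 2, 4: 1, 3: 1}
See 1: counts = {5: 2, 2: 2, 4: 1, 3: 1, 1: 1}
See 2: counts = {5: 2, 2: 3, 4: 1, 3: 1, 1: 1}

{5: 2, 2: 3, 4: 1, 3: 1, 1: 1}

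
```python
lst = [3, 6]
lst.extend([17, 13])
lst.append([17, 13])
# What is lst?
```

After line 1: lst = [3, 6]
After line 2 (extend unpacks [17, 13]): lst = [3, 6, 17, 13]
After line 3 (append adds [17, 13] as single element): lst = [3, 6, 17, 13, [17, 13]]

[3, 6, 17, 13, [17, 13]]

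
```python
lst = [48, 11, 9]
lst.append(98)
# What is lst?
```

[48, 11, 9, 98]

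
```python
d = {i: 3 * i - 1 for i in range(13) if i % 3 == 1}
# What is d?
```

{1: 2, 4: 11, 7: 20, 10: 29}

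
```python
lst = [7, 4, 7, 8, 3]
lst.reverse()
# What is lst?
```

[3, 8, 7, 4, 7]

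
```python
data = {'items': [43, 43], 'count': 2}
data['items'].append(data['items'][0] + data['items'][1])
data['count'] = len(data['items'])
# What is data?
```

After line 1: data = {'items': [43, 43], 'count': 2}
After line 2 (append 43 + 43 = 86): data = {'items': [43, 43, 86], 'count': 2}
After line 3 (count = len(items) = 3): data = {'items': [43, 43, 86], 'count': 3}

{'items': [43, 43, 86], 'count': 3}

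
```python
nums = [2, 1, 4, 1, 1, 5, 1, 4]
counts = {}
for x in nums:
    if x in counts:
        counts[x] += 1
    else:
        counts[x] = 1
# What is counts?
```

Initial: counts = {}, nums = [2, 1, 4, 1, 1, 5, 1, 4]
See 2: counts = {2: 1}
See 1: counts = {2: 1, 1: 1}
See 4: counts = {2: 1, 1: 1, 4: 1}
See 1: counts = {2: 1, 1: 2, 4: 1}
See 1: counts = {2: 1, 1: 3, 4: 1}
See 5: counts = {2: 1, 1: 3, 4: 1, 5: 1}
See 1: counts = {2: 1, 1: 4, 4: 1, 5: 1}
See 4: counts = {2: 1, 1: 4, 4: 2, 5: 1}

{2: 1, 1: 4, 4: 2, 5: 1}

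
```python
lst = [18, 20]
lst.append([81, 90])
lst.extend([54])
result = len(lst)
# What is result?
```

After line 1: lst = [18, 20]
After line 2 (append adds [81, 90] as single element): lst = [18, 20, [81, 90]]
After line 3 (extend unpacks [54], adds 54): lst = [18, 20, [81, 90], 54]
After line 4: result = len(lst) = 4

4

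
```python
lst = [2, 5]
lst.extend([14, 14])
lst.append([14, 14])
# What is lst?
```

After line 1: lst = [2, 5]
After line 2 (extend unpacks [14, 14]): lst = [2, 5, 14, 14]
After line 3 (append adds [14, 14] as single element): lst = [2, 5, 14, 14, [14, 14]]

[2, 5, 14, 14, [14, 14]]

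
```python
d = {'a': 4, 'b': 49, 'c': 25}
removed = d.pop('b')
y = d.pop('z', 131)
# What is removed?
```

After line 1: d = {'a': 4, 'b': 49, 'c': 25}
After line 2 (pop 'b' returns 49): d = {'a': 4, 'c': 25}, removed = 49
After line 3 (pop 'z' missing, returns default 131): d = {'a': 4, 'c': 25}, y = 131

49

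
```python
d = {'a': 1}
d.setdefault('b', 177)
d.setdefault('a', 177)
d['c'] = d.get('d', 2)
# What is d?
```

After line 1: d = {'a': 1}
After line 2 (setdefault adds 'b'=177): d = {'a': 1, 'b': 177}
After line 3 (setdefault 'a' no-op, already exists): d = {'a': 1, 'b': 177}
After line 4 (get('d', 2) returns default since 'd' not in d): d = {'a': 1, 'b': 177, 'c': 2}

{'a': 1, 'b': 177, 'c': 2}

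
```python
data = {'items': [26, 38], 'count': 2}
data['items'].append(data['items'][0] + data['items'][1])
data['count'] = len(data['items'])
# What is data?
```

After line 1: data = {'items': [26, 38], 'count': 2}
After line 2 (append 26 + 38 = 64): data = {'items': [26, 38, 64], 'count': 2}
After line 3 (count = len(items) = 3): data = {'items': [26, 38, 64], 'count': 3}

{'items': [26, 38, 64], 'count': 3}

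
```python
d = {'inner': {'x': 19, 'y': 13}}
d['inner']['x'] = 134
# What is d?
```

After line 1: d = {'inner': {'x': 19, 'y': 13}}
After line 2 (inner x overwritten): d = {'inner': {'x': 134, 'y': 13}}

{'inner': {'x': 134, 'y': 13}}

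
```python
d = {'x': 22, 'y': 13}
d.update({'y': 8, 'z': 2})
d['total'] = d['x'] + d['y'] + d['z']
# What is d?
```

After line 1: d = {'x': 22, 'y': 13}
After line 2 (y overwritten, z added): d = {'x': 22, 'y': 8, 'z': 2}
After line 3 (total = 22 + 8 + 2 = 32): d = {'x': 22, 'y': 8, 'z': 2, 'total': 32}

{'x': 22, 'y': 8, 'z': 2, 'total': 32}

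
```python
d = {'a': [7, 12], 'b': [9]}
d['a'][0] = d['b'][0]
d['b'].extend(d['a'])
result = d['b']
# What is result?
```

After line 1: d = {'a': [7, 12], 'b': [9]}
After line 2 (a[0] = b[0] = 9): d = {'a': [9, 12], 'b': [9]}
After line 3 (b.extend(a) appends [9, 12]): d = {'a': [9, 12], 'b': [9, 9, 12]}
After line 4: result = d['b'] = [9, 9, 12]

[9, 9, 12]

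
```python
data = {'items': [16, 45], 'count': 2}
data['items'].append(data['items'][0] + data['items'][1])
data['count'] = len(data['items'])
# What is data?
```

After line 1: data = {'items': [16, 45], 'count': 2}
After line 2 (append 16 + 45 = 61): data = {'items': [16, 45, 61], 'count': 2}
After line 3 (count = len(items) = 3): data = {'items': [16, 45, 61], 'count': 3}

{'items': [16, 45, 61], 'count': 3}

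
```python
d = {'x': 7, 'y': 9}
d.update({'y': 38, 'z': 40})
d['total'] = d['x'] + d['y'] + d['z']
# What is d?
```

After line 1: d = {'x': 7, 'y': 9}
After line 2 (y overwritten, z added): d = {'x': 7, 'y': 38, 'z': 40}
After line 3 (total = 7 + 38 + 40 = 85): d = {'x': 7, 'y': 38, 'z': 40, 'total': 85}

{'x': 7, 'y': 38, 'z': 40, 'total': 85}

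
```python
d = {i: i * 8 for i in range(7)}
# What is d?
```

{0: 0, 1: 8, 2: 16, 3: 24, 4: 32, 5: 40, 6: 48}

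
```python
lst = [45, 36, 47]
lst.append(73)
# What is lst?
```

[45, 36, 47, 73]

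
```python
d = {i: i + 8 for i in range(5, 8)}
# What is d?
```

{5: 13, 6: 14, 7: 15}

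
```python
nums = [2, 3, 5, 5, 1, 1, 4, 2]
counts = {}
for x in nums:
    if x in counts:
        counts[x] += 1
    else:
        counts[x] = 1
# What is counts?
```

Initial: counts = {}, nums = [2, 3, 5, 5, 1, 1, 4, 2]
See 2: counts = {2: 1}
See 3: counts = {2: 1, 3: 1}
See 5: counts = {2: 1, 3: 1, 5: 1}
See 5: counts = {2: 1, 3: 1, 5: 2}
See 1: counts = {2: 1, 3: 1, 5: 2, 1: 1}
See 1: counts = {2: 1, 3: 1, 5: 2, 1: 2}
See 4: counts = {2: 1, 3: 1, 5: 2, 1: 2, 4: 1}
See 2: counts = {2: 2, 3: 1, 5: 2, 1: 2, 4: 1}

{2: 2, 3: 1, 5: 2, 1: 2, 4: 1}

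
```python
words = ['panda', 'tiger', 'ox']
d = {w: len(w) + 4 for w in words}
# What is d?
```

{'panda': 9, 'tiger': 9, 'ox': 6}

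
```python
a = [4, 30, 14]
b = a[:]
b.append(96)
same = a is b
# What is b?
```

After line 1: a = [4, 30, 14]
After line 2 (b = a[:] is a shallow copy, new object): a = [4, 30, 14], b = [4, 30, 14]
After line 3 (append only mutates b): a = [4, 30, 14], b = [4, 30, 14, 96]
After line 4 (same = a is b; different objects -> False): same = False

[4, 30, 14, 96]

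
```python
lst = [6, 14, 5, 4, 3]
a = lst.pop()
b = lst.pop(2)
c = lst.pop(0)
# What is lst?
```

After line 1: lst = [6, 14, 5, 4, 3]
After line 2 (pop() -> a = 3): lst = [6, 14, 5, 4]
After line 3 (pop(2) -> b = 5): lst = [6, 14, 4]
After line 4 (pop(0) -> c = 6): lst = [14, 4]

[14, 4]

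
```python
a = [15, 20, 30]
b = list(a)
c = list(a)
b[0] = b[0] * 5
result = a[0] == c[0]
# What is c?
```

After line 1: a = [15, 20, 30]
After line 2 (b = list(a), copy): a = [15, 20, 30], b = [15, 20, 30]
After line 3 (c = list(a) is a copy, new object): c = [15, 20, 30]
After line 4 (b[0] = 15 * 5 = 75; only b mutates (copy)): a = [15, 20, 30], b = [75, 20, 30], c = [15, 20, 30]
After line 5 (a[0] = 15, c[0] = 15; result = True)

[15, 20, 30]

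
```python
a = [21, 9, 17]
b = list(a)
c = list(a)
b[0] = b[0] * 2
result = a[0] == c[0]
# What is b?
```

After line 1: a = [21, 9, 17]
After line 2 (b = list(a), copy): a = [21, 9, 17], b = [21, 9, 17]
After line 3 (c = list(a) is a copy, new object): c = [21, 9, 17]
After line 4 (b[0] = 21 * 2 = 42; only b mutates (copy)): a = [21, 9, 17], b = [42, 9, 17], c = [21, 9, 17]
After line 5 (a[0] = 21, c[0] = 21; result = True)

[42, 9, 17]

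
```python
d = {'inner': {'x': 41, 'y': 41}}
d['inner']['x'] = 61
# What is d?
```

After line 1: d = {'inner': {'x': 41, 'y': 41}}
After line 2 (inner x overwritten): d = {'inner': {'x': 61, 'y': 41}}

{'inner': {'x': 61, 'y': 41}}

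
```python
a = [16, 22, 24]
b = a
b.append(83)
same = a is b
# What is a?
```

After line 1: a = [16, 22, 24]
After line 2 (b = a is an alias, same object): a = [16, 22, 24], b = [16, 22, 24]
After line 3 (b.append mutates the shared list): a = [16, 22, 24, 83], b = [16, 22, 24, 83]
After line 4 (same = a is b; same object -> True): same = True

[16, 22, 24, 83]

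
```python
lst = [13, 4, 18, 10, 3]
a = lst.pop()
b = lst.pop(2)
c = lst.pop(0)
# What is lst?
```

After line 1: lst = [13, 4, 18, 10, 3]
After line 2 (pop() -> a = 3): lst = [13, 4, 18, 10]
After line 3 (pop(2) -> b = 18): lst = [13, 4, 10]
After line 4 (pop(0) -> c = 13): lst = [4, 10]

[4, 10]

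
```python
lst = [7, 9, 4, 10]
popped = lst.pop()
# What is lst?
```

[7, 9, 4]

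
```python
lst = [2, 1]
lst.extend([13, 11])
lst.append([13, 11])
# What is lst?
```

After line 1: lst = [2, 1]
After line 2 (extend unpacks [13, 11]): lst = [2, 1, 13, 11]
After line 3 (append adds [13, 11] as single element): lst = [2, 1, 13, 11, [13, 11]]

[2, 1, 13, 11, [13, 11]]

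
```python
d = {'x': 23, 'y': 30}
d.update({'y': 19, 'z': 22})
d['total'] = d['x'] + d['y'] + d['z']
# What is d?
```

After line 1: d = {'x': 23, 'y': 30}
After line 2 (y overwritten, z added): d = {'x': 23, 'y': 19, 'z': 22}
After line 3 (total = 23 + 19 + 22 = 64): d = {'x': 23, 'y': 19, 'z': 22, 'total': 64}

{'x': 23, 'y': 19, 'z': 22, 'total': 64}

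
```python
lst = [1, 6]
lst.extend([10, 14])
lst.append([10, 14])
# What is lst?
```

After line 1: lst = [1, 6]
After line 2 (extend unpacks [10, 14]): lst = [1, 6, 10, 14]
After line 3 (append adds [10, 14] as single element): lst = [1, 6, 10, 14, [10, 14]]

[1, 6, 10, 14, [10, 14]]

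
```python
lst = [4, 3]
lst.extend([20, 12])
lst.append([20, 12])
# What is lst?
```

After line 1: lst = [4, 3]
After line 2 (extend unpacks [20, 12]): lst = [4, 3, 20, 12]
After line 3 (append adds [20, 12] as single element): lst = [4, 3, 20, 12, [20, 12]]

[4, 3, 20, 12, [20, 12]]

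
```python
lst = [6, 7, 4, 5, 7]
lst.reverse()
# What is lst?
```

[7, 5, 4, 7, 6]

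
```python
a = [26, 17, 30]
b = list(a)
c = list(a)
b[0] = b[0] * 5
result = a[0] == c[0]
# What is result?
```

After line 1: a = [26, 17, 30]
After line 2 (b = list(a), copy): a = [26, 17, 30], b = [26, 17, 30]
After line 3 (c = list(a) is a copy, new object): c = [26, 17, 30]
After line 4 (b[0] = 26 * 5 = 130; only b mutates (copy)): a = [26, 17, 30], b = [130, 17, 30], c = [26, 17, 30]
After line 5 (a[0] = 26, c[0] = 26; result = True)

True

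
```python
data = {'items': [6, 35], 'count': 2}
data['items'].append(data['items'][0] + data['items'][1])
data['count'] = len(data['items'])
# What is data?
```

After line 1: data = {'items': [6, 35], 'count': 2}
After line 2 (append 6 + 35 = 41): data = {'items': [6, 35, 41], 'count': 2}
After line 3 (count = len(items) = 3): data = {'items': [6, 35, 41], 'count': 3}

{'items': [6, 35, 41], 'count': 3}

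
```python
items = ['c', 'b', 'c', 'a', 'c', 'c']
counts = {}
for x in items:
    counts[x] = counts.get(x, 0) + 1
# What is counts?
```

Initial: counts = {}, items = ['c', 'b', 'c', 'a', 'c', 'c']
See 'c': counts = {'c': 1}
See 'b': counts = {'c': 1, 'b': 1}
See 'c': counts = {'c': 2, 'b': 1}
See 'a': counts = {'c': 2, 'b': 1, 'a': 1}
See 'c': counts = {'c': 3, 'b': 1, 'a': 1}
See 'c': counts = {'c': 4, 'b': 1, 'a': 1}

{'c': 4, 'b': 1, 'a': 1}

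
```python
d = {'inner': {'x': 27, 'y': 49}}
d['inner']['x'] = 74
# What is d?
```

After line 1: d = {'inner': {'x': 27, 'y': 49}}
After line 2 (inner x overwritten): d = {'inner': {'x': 74, 'y': 49}}

{'inner': {'x': 74, 'y': 49}}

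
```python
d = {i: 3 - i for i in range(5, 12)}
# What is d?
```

{5: -2, 6: -3, 7: -4, 8: -5, 9: -6, 10: -7, 11: -8}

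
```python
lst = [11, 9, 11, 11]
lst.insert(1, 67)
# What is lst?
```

[11, 67, 9, 11, 11]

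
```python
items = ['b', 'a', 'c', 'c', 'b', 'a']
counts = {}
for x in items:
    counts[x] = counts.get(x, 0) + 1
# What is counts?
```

Initial: counts = {}, items = ['b', 'a', 'c', 'c', 'b', 'a']
See 'b': counts = {'b': 1}
See 'a': counts = {'b': 1, 'a': 1}
See 'c': counts = {'b': 1, 'a': 1, 'c': 1}
See 'c': counts = {'b': 1, 'a': 1, 'c': 2}
See 'b': counts = {'b': 2, 'a': 1, 'c': 2}
See 'a': counts = {'b': 2, 'a': 2, 'c': 2}

{'b': 2, 'a': 2, 'c': 2}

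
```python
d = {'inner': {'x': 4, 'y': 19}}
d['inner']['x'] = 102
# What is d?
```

After line 1: d = {'inner': {'x': 4, 'y': 19}}
After line 2 (inner x overwritten): d = {'inner': {'x': 102, 'y': 19}}

{'inner': {'x': 102, 'y': 19}}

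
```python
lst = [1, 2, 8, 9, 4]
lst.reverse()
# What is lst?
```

[4, 9, 8, 2, 1]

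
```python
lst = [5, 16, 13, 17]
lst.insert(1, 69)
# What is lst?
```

[5, 69, 16, 13, 17]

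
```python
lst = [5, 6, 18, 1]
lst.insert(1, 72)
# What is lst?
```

[5, 72, 6, 18, 1]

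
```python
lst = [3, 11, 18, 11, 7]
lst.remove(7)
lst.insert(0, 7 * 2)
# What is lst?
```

After line 1: lst = [3, 11, 18, 11, 7]
After line 2 (remove first 7): lst = [3, 11, 18, 11]
After line 3 (insert 14 at index 0): lst = [14, 3, 11, 18, 11]

[14, 3, 11, 18, 11]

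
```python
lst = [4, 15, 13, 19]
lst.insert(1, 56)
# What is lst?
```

[4, 56, 15, 13, 19]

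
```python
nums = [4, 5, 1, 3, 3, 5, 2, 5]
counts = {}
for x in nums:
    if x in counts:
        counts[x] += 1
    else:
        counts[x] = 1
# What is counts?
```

Initial: counts = {}, nums = [4, 5, 1, 3, 3, 5, 2, 5]
See 4: counts = {4: 1}
See 5: counts = {4: 1, 5: 1}
See 1: counts = {4: 1, 5: 1, 1: 1}
See 3: counts = {4: 1, 5: 1, 1: 1, 3: 1}
See 3: counts = {4: 1, 5: 1, 1: 1, 3: 2}
See 5: counts = {4: 1, 5: 2, 1: 1, 3: 2}
See 2: counts = {4: 1, 5: 2, 1: 1, 3: 2, 2: 1}
See 5: counts = {4: 1, 5: 3, 1: 1, 3: 2, 2: 1}

{4: 1, 5: 3, 1: 1, 3: 2, 2: 1}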